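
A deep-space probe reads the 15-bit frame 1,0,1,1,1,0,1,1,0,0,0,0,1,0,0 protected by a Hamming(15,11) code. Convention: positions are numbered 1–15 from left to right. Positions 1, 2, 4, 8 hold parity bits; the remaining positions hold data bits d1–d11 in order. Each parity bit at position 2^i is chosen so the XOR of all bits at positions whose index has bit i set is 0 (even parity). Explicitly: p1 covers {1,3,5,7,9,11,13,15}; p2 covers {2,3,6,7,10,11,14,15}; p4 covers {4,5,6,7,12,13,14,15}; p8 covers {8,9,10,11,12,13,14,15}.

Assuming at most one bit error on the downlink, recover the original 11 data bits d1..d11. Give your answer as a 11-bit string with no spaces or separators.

11010000100

s1 (pos 1,3,5,7,9,11,13,15): 1⊕1⊕1⊕1⊕0⊕0⊕1⊕0 = 1
s2 (pos 2,3,6,7,10,11,14,15): 0⊕1⊕0⊕1⊕0⊕0⊕0⊕0 = 0
s4 (pos 4,5,6,7,12,13,14,15): 1⊕1⊕0⊕1⊕0⊕1⊕0⊕0 = 0
s8 (pos 8,9,10,11,12,13,14,15): 1⊕0⊕0⊕0⊕0⊕1⊕0⊕0 = 0
Syndrome s8…s1 = 0001 → error at position 1.
Flip position 1: 101110110000100 → 001110110000100
Read data bits from positions 3,5,6,7,9,10,11,12,13,14,15: 11010000100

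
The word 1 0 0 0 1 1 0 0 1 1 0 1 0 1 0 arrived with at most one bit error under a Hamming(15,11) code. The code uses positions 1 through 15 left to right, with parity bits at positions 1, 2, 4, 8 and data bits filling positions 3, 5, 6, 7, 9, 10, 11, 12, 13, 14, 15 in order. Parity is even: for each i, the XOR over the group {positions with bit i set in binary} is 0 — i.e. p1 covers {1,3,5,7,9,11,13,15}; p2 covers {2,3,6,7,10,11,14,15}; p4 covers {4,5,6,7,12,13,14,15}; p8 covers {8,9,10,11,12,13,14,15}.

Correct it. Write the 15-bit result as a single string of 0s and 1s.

s1 (pos 1,3,5,7,9,11,13,15): 1⊕0⊕1⊕0⊕1⊕0⊕0⊕0 = 1
s2 (pos 2,3,6,7,10,11,14,15): 0⊕0⊕1⊕0⊕1⊕0⊕1⊕0 = 1
s4 (pos 4,5,6,7,12,13,14,15): 0⊕1⊕1⊕0⊕1⊕0⊕1⊕0 = 0
s8 (pos 8,9,10,11,12,13,14,15): 0⊕1⊕1⊕0⊕1⊕0⊕1⊕0 = 0
Syndrome s8…s1 = 0011 → error at position 3.
Flip position 3: 100011001101010 → 101011001101010

101011001101010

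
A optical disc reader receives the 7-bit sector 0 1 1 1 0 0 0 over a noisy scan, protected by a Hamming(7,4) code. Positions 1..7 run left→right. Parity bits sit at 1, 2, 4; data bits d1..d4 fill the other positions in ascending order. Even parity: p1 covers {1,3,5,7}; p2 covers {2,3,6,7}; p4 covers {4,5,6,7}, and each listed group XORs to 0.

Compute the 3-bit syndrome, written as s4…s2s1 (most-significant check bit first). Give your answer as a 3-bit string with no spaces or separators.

101

s1 (pos 1,3,5,7): 0⊕1⊕0⊕0 = 1
s2 (pos 2,3,6,7): 1⊕1⊕0⊕0 = 0
s4 (pos 4,5,6,7): 1⊕0⊕0⊕0 = 1
Syndrome s4…s1 = 101 → error at position 5.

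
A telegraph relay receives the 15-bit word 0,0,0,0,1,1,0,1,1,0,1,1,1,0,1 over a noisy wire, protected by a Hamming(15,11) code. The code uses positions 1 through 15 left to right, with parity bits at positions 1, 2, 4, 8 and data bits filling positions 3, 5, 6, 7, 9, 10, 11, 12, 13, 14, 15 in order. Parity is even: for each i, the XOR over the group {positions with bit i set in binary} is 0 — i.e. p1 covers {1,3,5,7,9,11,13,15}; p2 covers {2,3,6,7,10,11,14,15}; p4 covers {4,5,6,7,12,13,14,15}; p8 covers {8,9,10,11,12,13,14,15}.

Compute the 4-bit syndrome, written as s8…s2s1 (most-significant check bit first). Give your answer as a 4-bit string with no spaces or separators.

s1 (pos 1,3,5,7,9,11,13,15): 0⊕0⊕1⊕0⊕1⊕1⊕1⊕1 = 1
s2 (pos 2,3,6,7,10,11,14,15): 0⊕0⊕1⊕0⊕0⊕1⊕0⊕1 = 1
s4 (pos 4,5,6,7,12,13,14,15): 0⊕1⊕1⊕0⊕1⊕1⊕0⊕1 = 1
s8 (pos 8,9,10,11,12,13,14,15): 1⊕1⊕0⊕1⊕1⊕1⊕0⊕1 = 0
Syndrome s8…s1 = 0111 → error at position 7.

0111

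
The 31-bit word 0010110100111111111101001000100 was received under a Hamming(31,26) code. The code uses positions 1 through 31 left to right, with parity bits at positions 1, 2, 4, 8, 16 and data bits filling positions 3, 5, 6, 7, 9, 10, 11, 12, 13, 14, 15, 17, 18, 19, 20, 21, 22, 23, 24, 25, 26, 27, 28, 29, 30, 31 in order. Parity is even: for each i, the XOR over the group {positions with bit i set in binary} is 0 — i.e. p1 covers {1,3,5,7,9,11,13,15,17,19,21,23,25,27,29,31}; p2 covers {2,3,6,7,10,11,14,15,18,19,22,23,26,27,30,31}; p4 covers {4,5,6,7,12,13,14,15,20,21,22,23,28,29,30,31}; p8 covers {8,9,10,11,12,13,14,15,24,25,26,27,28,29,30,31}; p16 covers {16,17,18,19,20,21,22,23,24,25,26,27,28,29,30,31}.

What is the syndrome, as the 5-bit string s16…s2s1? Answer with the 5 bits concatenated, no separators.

00101

s1 (pos 1,3,5,7,9,11,13,15,17,19,21,23,25,27,29,31): 0⊕1⊕1⊕0⊕0⊕1⊕1⊕1⊕1⊕1⊕0⊕0⊕1⊕0⊕1⊕0 = 1
s2 (pos 2,3,6,7,10,11,14,15,18,19,22,23,26,27,30,31): 0⊕1⊕1⊕0⊕0⊕1⊕1⊕1⊕1⊕1⊕1⊕0⊕0⊕0⊕0⊕0 = 0
s4 (pos 4,5,6,7,12,13,14,15,20,21,22,23,28,29,30,31): 0⊕1⊕1⊕0⊕1⊕1⊕1⊕1⊕1⊕0⊕1⊕0⊕0⊕1⊕0⊕0 = 1
s8 (pos 8,9,10,11,12,13,14,15,24,25,26,27,28,29,30,31): 1⊕0⊕0⊕1⊕1⊕1⊕1⊕1⊕0⊕1⊕0⊕0⊕0⊕1⊕0⊕0 = 0
s16 (pos 16,17,18,19,20,21,22,23,24,25,26,27,28,29,30,31): 1⊕1⊕1⊕1⊕1⊕0⊕1⊕0⊕0⊕1⊕0⊕0⊕0⊕1⊕0⊕0 = 0
Syndrome s16…s1 = 00101 → error at position 5.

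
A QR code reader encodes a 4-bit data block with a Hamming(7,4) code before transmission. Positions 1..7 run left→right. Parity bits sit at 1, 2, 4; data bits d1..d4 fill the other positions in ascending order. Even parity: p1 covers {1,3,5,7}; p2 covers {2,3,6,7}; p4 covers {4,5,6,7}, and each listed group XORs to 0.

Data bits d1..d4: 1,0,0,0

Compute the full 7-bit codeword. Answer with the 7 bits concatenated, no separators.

1110000

Place data at non-parity positions: p1 p2 1 p4 0 0 0
p1 (pos 1,3,5,7): XOR of data positions = 1⊕0⊕0 = 1
p2 (pos 2,3,6,7): XOR of data positions = 1⊕0⊕0 = 1
p4 (pos 4,5,6,7): XOR of data positions = 0⊕0⊕0 = 0
Codeword: 1110000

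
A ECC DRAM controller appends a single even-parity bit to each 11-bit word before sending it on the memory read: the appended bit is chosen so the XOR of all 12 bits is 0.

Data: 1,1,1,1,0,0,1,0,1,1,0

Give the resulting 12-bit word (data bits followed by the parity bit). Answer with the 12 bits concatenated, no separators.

XOR of the 11 data bits: 1⊕1⊕1⊕1⊕0⊕0⊕1⊕0⊕1⊕1⊕0 = 1
Parity bit = 1 (so all 12 bits XOR to 0).

111100101101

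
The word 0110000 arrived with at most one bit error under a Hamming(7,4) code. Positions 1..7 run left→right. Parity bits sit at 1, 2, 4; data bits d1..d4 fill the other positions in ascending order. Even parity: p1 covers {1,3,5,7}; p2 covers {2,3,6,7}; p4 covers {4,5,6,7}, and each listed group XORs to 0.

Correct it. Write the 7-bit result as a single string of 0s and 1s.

1110000

s1 (pos 1,3,5,7): 0⊕1⊕0⊕0 = 1
s2 (pos 2,3,6,7): 1⊕1⊕0⊕0 = 0
s4 (pos 4,5,6,7): 0⊕0⊕0⊕0 = 0
Syndrome s4…s1 = 001 → error at position 1.
Flip position 1: 0110000 → 1110000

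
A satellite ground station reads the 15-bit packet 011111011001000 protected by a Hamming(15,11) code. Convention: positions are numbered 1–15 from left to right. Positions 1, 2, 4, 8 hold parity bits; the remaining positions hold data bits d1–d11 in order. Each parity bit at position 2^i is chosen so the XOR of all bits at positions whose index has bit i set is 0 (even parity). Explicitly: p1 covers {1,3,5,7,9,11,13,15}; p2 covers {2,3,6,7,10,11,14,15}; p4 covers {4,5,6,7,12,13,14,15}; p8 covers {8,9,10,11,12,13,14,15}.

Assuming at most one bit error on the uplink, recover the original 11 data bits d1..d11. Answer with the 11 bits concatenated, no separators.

s1 (pos 1,3,5,7,9,11,13,15): 0⊕1⊕1⊕0⊕1⊕0⊕0⊕0 = 1
s2 (pos 2,3,6,7,10,11,14,15): 1⊕1⊕1⊕0⊕0⊕0⊕0⊕0 = 1
s4 (pos 4,5,6,7,12,13,14,15): 1⊕1⊕1⊕0⊕1⊕0⊕0⊕0 = 0
s8 (pos 8,9,10,11,12,13,14,15): 1⊕1⊕0⊕0⊕1⊕0⊕0⊕0 = 1
Syndrome s8…s1 = 1011 → error at position 11.
Flip position 11: 011111011001000 → 011111011011000
Read data bits from positions 3,5,6,7,9,10,11,12,13,14,15: 11101011000

11101011000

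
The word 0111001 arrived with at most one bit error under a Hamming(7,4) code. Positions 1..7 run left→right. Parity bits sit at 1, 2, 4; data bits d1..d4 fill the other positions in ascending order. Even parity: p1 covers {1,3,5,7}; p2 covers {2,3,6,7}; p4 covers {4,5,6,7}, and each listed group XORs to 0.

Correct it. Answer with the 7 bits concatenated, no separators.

0011001

s1 (pos 1,3,5,7): 0⊕1⊕0⊕1 = 0
s2 (pos 2,3,6,7): 1⊕1⊕0⊕1 = 1
s4 (pos 4,5,6,7): 1⊕0⊕0⊕1 = 0
Syndrome s4…s1 = 010 → error at position 2.
Flip position 2: 0111001 → 0011001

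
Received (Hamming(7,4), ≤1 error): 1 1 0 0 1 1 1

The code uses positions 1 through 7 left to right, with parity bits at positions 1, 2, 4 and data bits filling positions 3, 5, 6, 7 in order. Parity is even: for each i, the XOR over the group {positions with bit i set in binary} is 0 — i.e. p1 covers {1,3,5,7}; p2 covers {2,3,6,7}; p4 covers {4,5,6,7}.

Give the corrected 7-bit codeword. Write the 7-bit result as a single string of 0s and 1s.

s1 (pos 1,3,5,7): 1⊕0⊕1⊕1 = 1
s2 (pos 2,3,6,7): 1⊕0⊕1⊕1 = 1
s4 (pos 4,5,6,7): 0⊕1⊕1⊕1 = 1
Syndrome s4…s1 = 111 → error at position 7.
Flip position 7: 1100111 → 1100110

1100110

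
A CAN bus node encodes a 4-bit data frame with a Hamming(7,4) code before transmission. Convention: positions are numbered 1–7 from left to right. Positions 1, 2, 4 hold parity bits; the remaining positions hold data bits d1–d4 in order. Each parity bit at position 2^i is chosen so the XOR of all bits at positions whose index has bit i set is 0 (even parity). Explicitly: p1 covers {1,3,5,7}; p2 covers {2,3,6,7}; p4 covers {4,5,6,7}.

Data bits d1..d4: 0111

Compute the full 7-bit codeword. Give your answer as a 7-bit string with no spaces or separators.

Place data at non-parity positions: p1 p2 0 p4 1 1 1
p1 (pos 1,3,5,7): XOR of data positions = 0⊕1⊕1 = 0
p2 (pos 2,3,6,7): XOR of data positions = 0⊕1⊕1 = 0
p4 (pos 4,5,6,7): XOR of data positions = 1⊕1⊕1 = 1
Codeword: 0001111

0001111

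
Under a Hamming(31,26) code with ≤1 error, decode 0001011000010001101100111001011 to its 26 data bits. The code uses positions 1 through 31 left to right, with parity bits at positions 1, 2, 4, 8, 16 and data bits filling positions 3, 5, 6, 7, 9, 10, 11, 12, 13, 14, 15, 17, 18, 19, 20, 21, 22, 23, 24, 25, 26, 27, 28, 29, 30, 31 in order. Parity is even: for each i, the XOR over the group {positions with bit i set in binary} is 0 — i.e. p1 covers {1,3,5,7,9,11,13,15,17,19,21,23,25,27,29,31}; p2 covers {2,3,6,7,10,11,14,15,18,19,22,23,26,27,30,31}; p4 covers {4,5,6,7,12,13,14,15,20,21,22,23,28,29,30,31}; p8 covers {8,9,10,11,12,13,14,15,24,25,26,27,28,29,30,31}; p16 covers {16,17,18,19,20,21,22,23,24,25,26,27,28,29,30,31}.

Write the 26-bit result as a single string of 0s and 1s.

00110001000101100111001011

s1 (pos 1,3,5,7,9,11,13,15,17,19,21,23,25,27,29,31): 0⊕0⊕0⊕1⊕0⊕0⊕0⊕0⊕1⊕1⊕0⊕1⊕1⊕0⊕0⊕1 = 0
s2 (pos 2,3,6,7,10,11,14,15,18,19,22,23,26,27,30,31): 0⊕0⊕1⊕1⊕0⊕0⊕0⊕0⊕0⊕1⊕0⊕1⊕0⊕0⊕1⊕1 = 0
s4 (pos 4,5,6,7,12,13,14,15,20,21,22,23,28,29,30,31): 1⊕0⊕1⊕1⊕1⊕0⊕0⊕0⊕1⊕0⊕0⊕1⊕1⊕0⊕1⊕1 = 1
s8 (pos 8,9,10,11,12,13,14,15,24,25,26,27,28,29,30,31): 0⊕0⊕0⊕0⊕1⊕0⊕0⊕0⊕1⊕1⊕0⊕0⊕1⊕0⊕1⊕1 = 0
s16 (pos 16,17,18,19,20,21,22,23,24,25,26,27,28,29,30,31): 1⊕1⊕0⊕1⊕1⊕0⊕0⊕1⊕1⊕1⊕0⊕0⊕1⊕0⊕1⊕1 = 0
Syndrome s16…s1 = 00100 → error at position 4.
Flip position 4: 0001011000010001101100111001011 → 0000011000010001101100111001011
Read data bits from positions 3,5,6,7,9,10,11,12,13,14,15,17,18,19,20,21,22,23,24,25,26,27,28,29,30,31: 00110001000101100111001011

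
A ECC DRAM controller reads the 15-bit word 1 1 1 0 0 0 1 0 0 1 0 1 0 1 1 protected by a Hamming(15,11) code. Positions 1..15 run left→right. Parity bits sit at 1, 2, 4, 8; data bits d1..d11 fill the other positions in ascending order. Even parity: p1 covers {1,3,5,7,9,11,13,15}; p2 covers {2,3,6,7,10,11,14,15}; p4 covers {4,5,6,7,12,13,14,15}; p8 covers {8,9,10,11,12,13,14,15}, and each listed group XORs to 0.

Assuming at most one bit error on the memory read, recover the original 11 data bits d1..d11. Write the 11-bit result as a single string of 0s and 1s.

s1 (pos 1,3,5,7,9,11,13,15): 1⊕1⊕0⊕1⊕0⊕0⊕0⊕1 = 0
s2 (pos 2,3,6,7,10,11,14,15): 1⊕1⊕0⊕1⊕1⊕0⊕1⊕1 = 0
s4 (pos 4,5,6,7,12,13,14,15): 0⊕0⊕0⊕1⊕1⊕0⊕1⊕1 = 0
s8 (pos 8,9,10,11,12,13,14,15): 0⊕0⊕1⊕0⊕1⊕0⊕1⊕1 = 0
Syndrome s8…s1 = 0000 → no error.
Read data bits from positions 3,5,6,7,9,10,11,12,13,14,15: 10010101011

10010101011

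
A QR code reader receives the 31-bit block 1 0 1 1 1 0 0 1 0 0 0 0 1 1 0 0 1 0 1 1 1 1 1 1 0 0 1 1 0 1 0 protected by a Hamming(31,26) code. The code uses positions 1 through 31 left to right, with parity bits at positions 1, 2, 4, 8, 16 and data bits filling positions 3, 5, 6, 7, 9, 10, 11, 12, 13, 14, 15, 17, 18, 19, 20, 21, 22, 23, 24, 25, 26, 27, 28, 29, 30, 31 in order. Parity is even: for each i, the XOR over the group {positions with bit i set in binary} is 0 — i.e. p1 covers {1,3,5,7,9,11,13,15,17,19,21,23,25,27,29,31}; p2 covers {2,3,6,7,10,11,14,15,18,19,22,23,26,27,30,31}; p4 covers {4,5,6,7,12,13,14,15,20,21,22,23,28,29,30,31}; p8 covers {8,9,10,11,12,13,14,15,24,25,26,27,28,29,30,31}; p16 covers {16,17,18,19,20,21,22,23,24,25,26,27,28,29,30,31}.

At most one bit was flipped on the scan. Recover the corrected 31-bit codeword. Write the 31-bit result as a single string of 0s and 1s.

s1 (pos 1,3,5,7,9,11,13,15,17,19,21,23,25,27,29,31): 1⊕1⊕1⊕0⊕0⊕0⊕1⊕0⊕1⊕1⊕1⊕1⊕0⊕1⊕0⊕0 = 1
s2 (pos 2,3,6,7,10,11,14,15,18,19,22,23,26,27,30,31): 0⊕1⊕0⊕0⊕0⊕0⊕1⊕0⊕0⊕1⊕1⊕1⊕0⊕1⊕1⊕0 = 1
s4 (pos 4,5,6,7,12,13,14,15,20,21,22,23,28,29,30,31): 1⊕1⊕0⊕0⊕0⊕1⊕1⊕0⊕1⊕1⊕1⊕1⊕1⊕0⊕1⊕0 = 0
s8 (pos 8,9,10,11,12,13,14,15,24,25,26,27,28,29,30,31): 1⊕0⊕0⊕0⊕0⊕1⊕1⊕0⊕1⊕0⊕0⊕1⊕1⊕0⊕1⊕0 = 1
s16 (pos 16,17,18,19,20,21,22,23,24,25,26,27,28,29,30,31): 0⊕1⊕0⊕1⊕1⊕1⊕1⊕1⊕1⊕0⊕0⊕1⊕1⊕0⊕1⊕0 = 0
Syndrome s16…s1 = 01011 → error at position 11.
Flip position 11: 1011100100001100101111110011010 → 1011100100101100101111110011010

1011100100101100101111110011010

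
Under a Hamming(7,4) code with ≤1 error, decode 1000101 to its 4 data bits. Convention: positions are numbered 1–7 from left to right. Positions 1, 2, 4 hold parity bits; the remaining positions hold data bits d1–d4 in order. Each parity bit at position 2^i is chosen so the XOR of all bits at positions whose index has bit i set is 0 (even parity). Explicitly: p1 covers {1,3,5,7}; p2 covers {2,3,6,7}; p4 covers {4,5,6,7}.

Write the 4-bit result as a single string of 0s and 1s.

s1 (pos 1,3,5,7): 1⊕0⊕1⊕1 = 1
s2 (pos 2,3,6,7): 0⊕0⊕0⊕1 = 1
s4 (pos 4,5,6,7): 0⊕1⊕0⊕1 = 0
Syndrome s4…s1 = 011 → error at position 3.
Flip position 3: 1000101 → 1010101
Read data bits from positions 3,5,6,7: 1101

1101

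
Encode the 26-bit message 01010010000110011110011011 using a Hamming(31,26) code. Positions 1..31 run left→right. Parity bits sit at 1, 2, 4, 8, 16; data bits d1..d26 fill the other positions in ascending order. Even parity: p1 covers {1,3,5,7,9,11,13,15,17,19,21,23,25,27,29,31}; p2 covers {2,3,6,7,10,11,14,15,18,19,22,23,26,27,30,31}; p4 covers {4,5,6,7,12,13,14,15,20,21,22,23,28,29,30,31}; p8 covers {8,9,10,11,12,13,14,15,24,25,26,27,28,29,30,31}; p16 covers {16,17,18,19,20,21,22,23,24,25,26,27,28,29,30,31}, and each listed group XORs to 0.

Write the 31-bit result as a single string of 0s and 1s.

Place data at non-parity positions: p1 p2 0 p4 1 0 1 p8 0 0 1 0 0 0 0 p16 1 1 0 0 1 1 1 1 0 0 1 1 0 1 1
p1 (pos 1,3,5,7,9,11,13,15,17,19,21,23,25,27,29,31): XOR of data positions = 0⊕1⊕1⊕0⊕1⊕0⊕0⊕1⊕0⊕1⊕1⊕0⊕1⊕0⊕1 = 0
p2 (pos 2,3,6,7,10,11,14,15,18,19,22,23,26,27,30,31): XOR of data positions = 0⊕0⊕1⊕0⊕1⊕0⊕0⊕1⊕0⊕1⊕1⊕0⊕1⊕1⊕1 = 0
p4 (pos 4,5,6,7,12,13,14,15,20,21,22,23,28,29,30,31): XOR of data positions = 1⊕0⊕1⊕0⊕0⊕0⊕0⊕0⊕1⊕1⊕1⊕1⊕0⊕1⊕1 = 0
p8 (pos 8,9,10,11,12,13,14,15,24,25,26,27,28,29,30,31): XOR of data positions = 0⊕0⊕1⊕0⊕0⊕0⊕0⊕1⊕0⊕0⊕1⊕1⊕0⊕1⊕1 = 0
p16 (pos 16,17,18,19,20,21,22,23,24,25,26,27,28,29,30,31): XOR of data positions = 1⊕1⊕0⊕0⊕1⊕1⊕1⊕1⊕0⊕0⊕1⊕1⊕0⊕1⊕1 = 0
Codeword: 0000101000100000110011110011011

0000101000100000110011110011011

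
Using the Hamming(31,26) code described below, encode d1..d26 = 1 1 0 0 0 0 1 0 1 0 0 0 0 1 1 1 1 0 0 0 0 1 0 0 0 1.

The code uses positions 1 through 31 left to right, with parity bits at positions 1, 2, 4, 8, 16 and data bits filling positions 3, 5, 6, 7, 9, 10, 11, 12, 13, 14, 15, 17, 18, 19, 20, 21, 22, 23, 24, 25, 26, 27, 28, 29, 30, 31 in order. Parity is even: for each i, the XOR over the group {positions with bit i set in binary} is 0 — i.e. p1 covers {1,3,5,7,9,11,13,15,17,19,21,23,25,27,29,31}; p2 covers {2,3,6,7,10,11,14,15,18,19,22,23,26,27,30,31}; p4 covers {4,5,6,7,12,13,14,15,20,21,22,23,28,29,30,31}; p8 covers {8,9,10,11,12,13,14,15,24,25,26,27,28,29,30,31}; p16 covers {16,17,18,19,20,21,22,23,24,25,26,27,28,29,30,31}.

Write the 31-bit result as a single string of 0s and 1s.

Place data at non-parity positions: p1 p2 1 p4 1 0 0 p8 0 0 1 0 1 0 0 p16 0 0 1 1 1 1 0 0 0 0 1 0 0 0 1
p1 (pos 1,3,5,7,9,11,13,15,17,19,21,23,25,27,29,31): XOR of data positions = 1⊕1⊕0⊕0⊕1⊕1⊕0⊕0⊕1⊕1⊕0⊕0⊕1⊕0⊕1 = 0
p2 (pos 2,3,6,7,10,11,14,15,18,19,22,23,26,27,30,31): XOR of data positions = 1⊕0⊕0⊕0⊕1⊕0⊕0⊕0⊕1⊕1⊕0⊕0⊕1⊕0⊕1 = 0
p4 (pos 4,5,6,7,12,13,14,15,20,21,22,23,28,29,30,31): XOR of data positions = 1⊕0⊕0⊕0⊕1⊕0⊕0⊕1⊕1⊕1⊕0⊕0⊕0⊕0⊕1 = 0
p8 (pos 8,9,10,11,12,13,14,15,24,25,26,27,28,29,30,31): XOR of data positions = 0⊕0⊕1⊕0⊕1⊕0⊕0⊕0⊕0⊕0⊕1⊕0⊕0⊕0⊕1 = 0
p16 (pos 16,17,18,19,20,21,22,23,24,25,26,27,28,29,30,31): XOR of data positions = 0⊕0⊕1⊕1⊕1⊕1⊕0⊕0⊕0⊕0⊕1⊕0⊕0⊕0⊕1 = 0
Codeword: 0010100000101000001111000010001

0010100000101000001111000010001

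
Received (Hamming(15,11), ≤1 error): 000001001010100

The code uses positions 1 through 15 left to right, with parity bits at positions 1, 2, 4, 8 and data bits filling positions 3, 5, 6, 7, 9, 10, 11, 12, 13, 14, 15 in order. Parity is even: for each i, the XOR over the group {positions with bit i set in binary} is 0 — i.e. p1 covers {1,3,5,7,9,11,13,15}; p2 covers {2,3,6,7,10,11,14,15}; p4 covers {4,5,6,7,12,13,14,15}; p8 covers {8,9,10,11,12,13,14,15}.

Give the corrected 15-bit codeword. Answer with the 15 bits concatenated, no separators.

000001000010100

s1 (pos 1,3,5,7,9,11,13,15): 0⊕0⊕0⊕0⊕1⊕1⊕1⊕0 = 1
s2 (pos 2,3,6,7,10,11,14,15): 0⊕0⊕1⊕0⊕0⊕1⊕0⊕0 = 0
s4 (pos 4,5,6,7,12,13,14,15): 0⊕0⊕1⊕0⊕0⊕1⊕0⊕0 = 0
s8 (pos 8,9,10,11,12,13,14,15): 0⊕1⊕0⊕1⊕0⊕1⊕0⊕0 = 1
Syndrome s8…s1 = 1001 → error at position 9.
Flip position 9: 000001001010100 → 000001000010100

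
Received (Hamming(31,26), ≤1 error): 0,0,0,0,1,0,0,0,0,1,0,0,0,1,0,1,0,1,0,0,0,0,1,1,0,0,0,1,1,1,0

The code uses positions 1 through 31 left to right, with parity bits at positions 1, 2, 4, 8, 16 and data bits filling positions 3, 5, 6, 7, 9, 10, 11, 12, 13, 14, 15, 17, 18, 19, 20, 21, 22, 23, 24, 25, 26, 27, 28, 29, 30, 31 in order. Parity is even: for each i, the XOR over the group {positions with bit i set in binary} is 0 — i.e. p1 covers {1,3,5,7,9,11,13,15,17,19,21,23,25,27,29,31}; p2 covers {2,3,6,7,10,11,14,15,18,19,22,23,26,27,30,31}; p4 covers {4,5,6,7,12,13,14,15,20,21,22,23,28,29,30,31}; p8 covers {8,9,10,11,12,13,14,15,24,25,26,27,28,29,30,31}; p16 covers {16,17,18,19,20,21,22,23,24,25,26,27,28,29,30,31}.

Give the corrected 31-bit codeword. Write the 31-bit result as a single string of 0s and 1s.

s1 (pos 1,3,5,7,9,11,13,15,17,19,21,23,25,27,29,31): 0⊕0⊕1⊕0⊕0⊕0⊕0⊕0⊕0⊕0⊕0⊕1⊕0⊕0⊕1⊕0 = 1
s2 (pos 2,3,6,7,10,11,14,15,18,19,22,23,26,27,30,31): 0⊕0⊕0⊕0⊕1⊕0⊕1⊕0⊕1⊕0⊕0⊕1⊕0⊕0⊕1⊕0 = 1
s4 (pos 4,5,6,7,12,13,14,15,20,21,22,23,28,29,30,31): 0⊕1⊕0⊕0⊕0⊕0⊕1⊕0⊕0⊕0⊕0⊕1⊕1⊕1⊕1⊕0 = 0
s8 (pos 8,9,10,11,12,13,14,15,24,25,26,27,28,29,30,31): 0⊕0⊕1⊕0⊕0⊕0⊕1⊕0⊕1⊕0⊕0⊕0⊕1⊕1⊕1⊕0 = 0
s16 (pos 16,17,18,19,20,21,22,23,24,25,26,27,28,29,30,31): 1⊕0⊕1⊕0⊕0⊕0⊕0⊕1⊕1⊕0⊕0⊕0⊕1⊕1⊕1⊕0 = 1
Syndrome s16…s1 = 10011 → error at position 19.
Flip position 19: 0000100001000101010000110001110 → 0000100001000101011000110001110

0000100001000101011000110001110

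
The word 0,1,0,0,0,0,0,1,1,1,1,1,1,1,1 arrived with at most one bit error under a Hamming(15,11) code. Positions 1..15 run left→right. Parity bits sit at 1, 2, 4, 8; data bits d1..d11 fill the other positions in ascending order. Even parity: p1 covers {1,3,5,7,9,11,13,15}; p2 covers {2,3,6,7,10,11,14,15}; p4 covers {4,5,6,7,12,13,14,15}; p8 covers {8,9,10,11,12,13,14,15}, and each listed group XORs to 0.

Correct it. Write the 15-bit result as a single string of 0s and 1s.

000000011111111

s1 (pos 1,3,5,7,9,11,13,15): 0⊕0⊕0⊕0⊕1⊕1⊕1⊕1 = 0
s2 (pos 2,3,6,7,10,11,14,15): 1⊕0⊕0⊕0⊕1⊕1⊕1⊕1 = 1
s4 (pos 4,5,6,7,12,13,14,15): 0⊕0⊕0⊕0⊕1⊕1⊕1⊕1 = 0
s8 (pos 8,9,10,11,12,13,14,15): 1⊕1⊕1⊕1⊕1⊕1⊕1⊕1 = 0
Syndrome s8…s1 = 0010 → error at position 2.
Flip position 2: 010000011111111 → 000000011111111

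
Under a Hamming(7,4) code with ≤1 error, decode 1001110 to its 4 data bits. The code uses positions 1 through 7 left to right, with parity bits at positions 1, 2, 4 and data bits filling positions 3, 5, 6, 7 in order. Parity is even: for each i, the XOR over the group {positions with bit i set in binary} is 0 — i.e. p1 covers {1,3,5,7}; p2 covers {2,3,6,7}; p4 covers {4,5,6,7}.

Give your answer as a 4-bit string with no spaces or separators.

0100

s1 (pos 1,3,5,7): 1⊕0⊕1⊕0 = 0
s2 (pos 2,3,6,7): 0⊕0⊕1⊕0 = 1
s4 (pos 4,5,6,7): 1⊕1⊕1⊕0 = 1
Syndrome s4…s1 = 110 → error at position 6.
Flip position 6: 1001110 → 1001100
Read data bits from positions 3,5,6,7: 0100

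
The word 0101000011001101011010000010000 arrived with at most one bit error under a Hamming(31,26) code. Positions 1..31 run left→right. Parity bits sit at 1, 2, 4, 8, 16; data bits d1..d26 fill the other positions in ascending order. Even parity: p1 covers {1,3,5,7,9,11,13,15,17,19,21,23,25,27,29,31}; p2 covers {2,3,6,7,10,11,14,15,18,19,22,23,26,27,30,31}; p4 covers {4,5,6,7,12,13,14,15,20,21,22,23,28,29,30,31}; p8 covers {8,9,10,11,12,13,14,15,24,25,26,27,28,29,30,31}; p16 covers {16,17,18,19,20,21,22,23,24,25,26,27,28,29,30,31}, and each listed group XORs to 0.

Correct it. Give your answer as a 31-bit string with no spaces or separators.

0101000011001101011010001010000

s1 (pos 1,3,5,7,9,11,13,15,17,19,21,23,25,27,29,31): 0⊕0⊕0⊕0⊕1⊕0⊕1⊕0⊕0⊕1⊕1⊕0⊕0⊕1⊕0⊕0 = 1
s2 (pos 2,3,6,7,10,11,14,15,18,19,22,23,26,27,30,31): 1⊕0⊕0⊕0⊕1⊕0⊕1⊕0⊕1⊕1⊕0⊕0⊕0⊕1⊕0⊕0 = 0
s4 (pos 4,5,6,7,12,13,14,15,20,21,22,23,28,29,30,31): 1⊕0⊕0⊕0⊕0⊕1⊕1⊕0⊕0⊕1⊕0⊕0⊕0⊕0⊕0⊕0 = 0
s8 (pos 8,9,10,11,12,13,14,15,24,25,26,27,28,29,30,31): 0⊕1⊕1⊕0⊕0⊕1⊕1⊕0⊕0⊕0⊕0⊕1⊕0⊕0⊕0⊕0 = 1
s16 (pos 16,17,18,19,20,21,22,23,24,25,26,27,28,29,30,31): 1⊕0⊕1⊕1⊕0⊕1⊕0⊕0⊕0⊕0⊕0⊕1⊕0⊕0⊕0⊕0 = 1
Syndrome s16…s1 = 11001 → error at position 25.
Flip position 25: 0101000011001101011010000010000 → 0101000011001101011010001010000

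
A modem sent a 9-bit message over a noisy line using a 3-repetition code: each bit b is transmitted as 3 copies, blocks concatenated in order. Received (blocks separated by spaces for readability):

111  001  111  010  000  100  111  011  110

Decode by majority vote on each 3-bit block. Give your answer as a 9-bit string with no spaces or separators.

101000111

Block 1 (111): 3 ones → 1
Block 2 (001): 1 one → 0
Block 3 (111): 3 ones → 1
Block 4 (010): 1 one → 0
Block 5 (000): 0 ones → 0
Block 6 (100): 1 one → 0
Block 7 (111): 3 ones → 1
Block 8 (011): 2 ones → 1
Block 9 (110): 2 ones → 1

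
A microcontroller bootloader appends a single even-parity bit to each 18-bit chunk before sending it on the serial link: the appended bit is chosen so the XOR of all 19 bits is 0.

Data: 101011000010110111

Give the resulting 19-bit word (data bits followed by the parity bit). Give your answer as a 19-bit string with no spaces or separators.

XOR of the 18 data bits: 1⊕0⊕1⊕0⊕1⊕1⊕0⊕0⊕0⊕0⊕1⊕0⊕1⊕1⊕0⊕1⊕1⊕1 = 0
Parity bit = 0 (so all 19 bits XOR to 0).

1010110000101101110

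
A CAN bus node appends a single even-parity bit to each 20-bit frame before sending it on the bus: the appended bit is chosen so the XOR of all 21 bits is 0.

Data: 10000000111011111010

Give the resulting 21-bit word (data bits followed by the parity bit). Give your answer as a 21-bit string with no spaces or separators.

100000001110111110100

XOR of the 20 data bits: 1⊕0⊕0⊕0⊕0⊕0⊕0⊕0⊕1⊕1⊕1⊕0⊕1⊕1⊕1⊕1⊕1⊕0⊕1⊕0 = 0
Parity bit = 0 (so all 21 bits XOR to 0).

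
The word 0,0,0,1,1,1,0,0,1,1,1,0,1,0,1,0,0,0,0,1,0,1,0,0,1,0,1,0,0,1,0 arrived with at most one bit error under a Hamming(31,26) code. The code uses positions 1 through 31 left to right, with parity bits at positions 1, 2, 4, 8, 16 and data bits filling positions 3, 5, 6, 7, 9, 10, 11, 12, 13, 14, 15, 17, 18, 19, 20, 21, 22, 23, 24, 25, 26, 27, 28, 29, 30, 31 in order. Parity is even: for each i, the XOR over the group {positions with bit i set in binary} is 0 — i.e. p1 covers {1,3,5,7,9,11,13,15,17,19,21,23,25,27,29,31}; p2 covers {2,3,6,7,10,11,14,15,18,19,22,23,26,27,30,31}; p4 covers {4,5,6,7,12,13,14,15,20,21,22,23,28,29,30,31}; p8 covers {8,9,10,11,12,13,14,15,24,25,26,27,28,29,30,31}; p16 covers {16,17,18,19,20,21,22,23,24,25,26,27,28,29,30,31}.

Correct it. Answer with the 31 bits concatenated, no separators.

s1 (pos 1,3,5,7,9,11,13,15,17,19,21,23,25,27,29,31): 0⊕0⊕1⊕0⊕1⊕1⊕1⊕1⊕0⊕0⊕0⊕0⊕1⊕1⊕0⊕0 = 1
s2 (pos 2,3,6,7,10,11,14,15,18,19,22,23,26,27,30,31): 0⊕0⊕1⊕0⊕1⊕1⊕0⊕1⊕0⊕0⊕1⊕0⊕0⊕1⊕1⊕0 = 1
s4 (pos 4,5,6,7,12,13,14,15,20,21,22,23,28,29,30,31): 1⊕1⊕1⊕0⊕0⊕1⊕0⊕1⊕1⊕0⊕1⊕0⊕0⊕0⊕1⊕0 = 0
s8 (pos 8,9,10,11,12,13,14,15,24,25,26,27,28,29,30,31): 0⊕1⊕1⊕1⊕0⊕1⊕0⊕1⊕0⊕1⊕0⊕1⊕0⊕0⊕1⊕0 = 0
s16 (pos 16,17,18,19,20,21,22,23,24,25,26,27,28,29,30,31): 0⊕0⊕0⊕0⊕1⊕0⊕1⊕0⊕0⊕1⊕0⊕1⊕0⊕0⊕1⊕0 = 1
Syndrome s16…s1 = 10011 → error at position 19.
Flip position 19: 0001110011101010000101001010010 → 0001110011101010001101001010010

0001110011101010001101001010010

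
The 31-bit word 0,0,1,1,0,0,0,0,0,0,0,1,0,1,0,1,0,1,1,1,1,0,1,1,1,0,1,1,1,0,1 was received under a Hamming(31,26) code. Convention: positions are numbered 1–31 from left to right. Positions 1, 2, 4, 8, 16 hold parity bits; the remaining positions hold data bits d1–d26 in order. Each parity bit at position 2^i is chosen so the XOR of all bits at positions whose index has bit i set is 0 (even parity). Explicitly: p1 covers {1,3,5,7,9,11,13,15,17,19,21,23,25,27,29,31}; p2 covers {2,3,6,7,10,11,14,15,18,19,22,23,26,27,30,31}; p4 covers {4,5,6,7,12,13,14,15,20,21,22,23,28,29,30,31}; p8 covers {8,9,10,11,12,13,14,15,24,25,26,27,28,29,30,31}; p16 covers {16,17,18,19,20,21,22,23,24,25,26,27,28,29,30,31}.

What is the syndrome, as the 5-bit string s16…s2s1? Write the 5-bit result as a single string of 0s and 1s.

s1 (pos 1,3,5,7,9,11,13,15,17,19,21,23,25,27,29,31): 0⊕1⊕0⊕0⊕0⊕0⊕0⊕0⊕0⊕1⊕1⊕1⊕1⊕1⊕1⊕1 = 0
s2 (pos 2,3,6,7,10,11,14,15,18,19,22,23,26,27,30,31): 0⊕1⊕0⊕0⊕0⊕0⊕1⊕0⊕1⊕1⊕0⊕1⊕0⊕1⊕0⊕1 = 1
s4 (pos 4,5,6,7,12,13,14,15,20,21,22,23,28,29,30,31): 1⊕0⊕0⊕0⊕1⊕0⊕1⊕0⊕1⊕1⊕0⊕1⊕1⊕1⊕0⊕1 = 1
s8 (pos 8,9,10,11,12,13,14,15,24,25,26,27,28,29,30,31): 0⊕0⊕0⊕0⊕1⊕0⊕1⊕0⊕1⊕1⊕0⊕1⊕1⊕1⊕0⊕1 = 0
s16 (pos 16,17,18,19,20,21,22,23,24,25,26,27,28,29,30,31): 1⊕0⊕1⊕1⊕1⊕1⊕0⊕1⊕1⊕1⊕0⊕1⊕1⊕1⊕0⊕1 = 0
Syndrome s16…s1 = 00110 → error at position 6.

00110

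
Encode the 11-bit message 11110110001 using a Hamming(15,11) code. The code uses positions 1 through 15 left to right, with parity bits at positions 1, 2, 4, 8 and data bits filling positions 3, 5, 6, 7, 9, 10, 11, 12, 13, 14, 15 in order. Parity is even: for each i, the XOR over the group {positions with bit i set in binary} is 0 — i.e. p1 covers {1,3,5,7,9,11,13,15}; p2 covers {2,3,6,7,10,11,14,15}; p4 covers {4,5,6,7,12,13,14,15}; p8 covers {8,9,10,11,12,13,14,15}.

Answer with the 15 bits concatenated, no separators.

101011110110001

Place data at non-parity positions: p1 p2 1 p4 1 1 1 p8 0 1 1 0 0 0 1
p1 (pos 1,3,5,7,9,11,13,15): XOR of data positions = 1⊕1⊕1⊕0⊕1⊕0⊕1 = 1
p2 (pos 2,3,6,7,10,11,14,15): XOR of data positions = 1⊕1⊕1⊕1⊕1⊕0⊕1 = 0
p4 (pos 4,5,6,7,12,13,14,15): XOR of data positions = 1⊕1⊕1⊕0⊕0⊕0⊕1 = 0
p8 (pos 8,9,10,11,12,13,14,15): XOR of data positions = 0⊕1⊕1⊕0⊕0⊕0⊕1 = 1
Codeword: 101011110110001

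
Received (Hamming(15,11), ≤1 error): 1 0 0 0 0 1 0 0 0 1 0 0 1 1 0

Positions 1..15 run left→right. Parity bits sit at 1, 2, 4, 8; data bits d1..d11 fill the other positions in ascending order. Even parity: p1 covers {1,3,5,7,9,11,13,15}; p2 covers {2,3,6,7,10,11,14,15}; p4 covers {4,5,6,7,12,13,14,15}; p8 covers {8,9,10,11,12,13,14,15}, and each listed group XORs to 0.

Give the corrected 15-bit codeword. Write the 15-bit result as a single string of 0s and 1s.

100001000100100

s1 (pos 1,3,5,7,9,11,13,15): 1⊕0⊕0⊕0⊕0⊕0⊕1⊕0 = 0
s2 (pos 2,3,6,7,10,11,14,15): 0⊕0⊕1⊕0⊕1⊕0⊕1⊕0 = 1
s4 (pos 4,5,6,7,12,13,14,15): 0⊕0⊕1⊕0⊕0⊕1⊕1⊕0 = 1
s8 (pos 8,9,10,11,12,13,14,15): 0⊕0⊕1⊕0⊕0⊕1⊕1⊕0 = 1
Syndrome s8…s1 = 1110 → error at position 14.
Flip position 14: 100001000100110 → 100001000100100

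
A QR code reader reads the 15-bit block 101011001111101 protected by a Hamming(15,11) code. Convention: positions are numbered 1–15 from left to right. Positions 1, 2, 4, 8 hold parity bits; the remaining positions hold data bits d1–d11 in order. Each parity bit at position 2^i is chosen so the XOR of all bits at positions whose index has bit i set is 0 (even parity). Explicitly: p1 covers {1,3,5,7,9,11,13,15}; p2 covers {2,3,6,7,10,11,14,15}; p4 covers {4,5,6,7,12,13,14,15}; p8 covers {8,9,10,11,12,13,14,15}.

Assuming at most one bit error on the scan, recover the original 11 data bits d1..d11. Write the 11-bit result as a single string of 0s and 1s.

11111111101

s1 (pos 1,3,5,7,9,11,13,15): 1⊕1⊕1⊕0⊕1⊕1⊕1⊕1 = 1
s2 (pos 2,3,6,7,10,11,14,15): 0⊕1⊕1⊕0⊕1⊕1⊕0⊕1 = 1
s4 (pos 4,5,6,7,12,13,14,15): 0⊕1⊕1⊕0⊕1⊕1⊕0⊕1 = 1
s8 (pos 8,9,10,11,12,13,14,15): 0⊕1⊕1⊕1⊕1⊕1⊕0⊕1 = 0
Syndrome s8…s1 = 0111 → error at position 7.
Flip position 7: 101011001111101 → 101011101111101
Read data bits from positions 3,5,6,7,9,10,11,12,13,14,15: 11111111101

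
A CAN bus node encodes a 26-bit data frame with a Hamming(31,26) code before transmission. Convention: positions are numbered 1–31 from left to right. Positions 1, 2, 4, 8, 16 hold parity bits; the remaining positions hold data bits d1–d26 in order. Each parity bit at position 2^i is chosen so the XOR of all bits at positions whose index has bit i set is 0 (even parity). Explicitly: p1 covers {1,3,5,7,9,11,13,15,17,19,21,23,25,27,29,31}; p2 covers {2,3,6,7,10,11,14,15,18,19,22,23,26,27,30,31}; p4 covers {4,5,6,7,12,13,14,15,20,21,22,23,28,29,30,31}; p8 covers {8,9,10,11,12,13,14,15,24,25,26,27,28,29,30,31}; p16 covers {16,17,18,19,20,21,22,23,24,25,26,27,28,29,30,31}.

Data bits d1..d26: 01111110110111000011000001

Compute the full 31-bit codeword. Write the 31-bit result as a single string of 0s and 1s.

1000111011101100111000011000001

Place data at non-parity positions: p1 p2 0 p4 1 1 1 p8 1 1 1 0 1 1 0 p16 1 1 1 0 0 0 0 1 1 0 0 0 0 0 1
p1 (pos 1,3,5,7,9,11,13,15,17,19,21,23,25,27,29,31): XOR of data positions = 0⊕1⊕1⊕1⊕1⊕1⊕0⊕1⊕1⊕0⊕0⊕1⊕0⊕0⊕1 = 1
p2 (pos 2,3,6,7,10,11,14,15,18,19,22,23,26,27,30,31): XOR of data positions = 0⊕1⊕1⊕1⊕1⊕1⊕0⊕1⊕1⊕0⊕0⊕0⊕0⊕0⊕1 = 0
p4 (pos 4,5,6,7,12,13,14,15,20,21,22,23,28,29,30,31): XOR of data positions = 1⊕1⊕1⊕0⊕1⊕1⊕0⊕0⊕0⊕0⊕0⊕0⊕0⊕0⊕1 = 0
p8 (pos 8,9,10,11,12,13,14,15,24,25,26,27,28,29,30,31): XOR of data positions = 1⊕1⊕1⊕0⊕1⊕1⊕0⊕1⊕1⊕0⊕0⊕0⊕0⊕0⊕1 = 0
p16 (pos 16,17,18,19,20,21,22,23,24,25,26,27,28,29,30,31): XOR of data positions = 1⊕1⊕1⊕0⊕0⊕0⊕0⊕1⊕1⊕0⊕0⊕0⊕0⊕0⊕1 = 0
Codeword: 1000111011101100111000011000001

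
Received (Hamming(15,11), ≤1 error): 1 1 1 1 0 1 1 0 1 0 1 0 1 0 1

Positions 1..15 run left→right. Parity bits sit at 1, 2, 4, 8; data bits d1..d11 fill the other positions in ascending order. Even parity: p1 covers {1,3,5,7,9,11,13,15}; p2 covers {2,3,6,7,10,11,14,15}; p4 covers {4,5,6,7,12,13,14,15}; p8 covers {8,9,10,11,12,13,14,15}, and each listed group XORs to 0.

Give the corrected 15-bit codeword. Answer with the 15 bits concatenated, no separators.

s1 (pos 1,3,5,7,9,11,13,15): 1⊕1⊕0⊕1⊕1⊕1⊕1⊕1 = 1
s2 (pos 2,3,6,7,10,11,14,15): 1⊕1⊕1⊕1⊕0⊕1⊕0⊕1 = 0
s4 (pos 4,5,6,7,12,13,14,15): 1⊕0⊕1⊕1⊕0⊕1⊕0⊕1 = 1
s8 (pos 8,9,10,11,12,13,14,15): 0⊕1⊕0⊕1⊕0⊕1⊕0⊕1 = 0
Syndrome s8…s1 = 0101 → error at position 5.
Flip position 5: 111101101010101 → 111111101010101

111111101010101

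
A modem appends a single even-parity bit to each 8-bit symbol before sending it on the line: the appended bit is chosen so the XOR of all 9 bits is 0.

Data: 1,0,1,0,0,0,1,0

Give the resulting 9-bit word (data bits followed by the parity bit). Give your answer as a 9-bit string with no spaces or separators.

XOR of the 8 data bits: 1⊕0⊕1⊕0⊕0⊕0⊕1⊕0 = 1
Parity bit = 1 (so all 9 bits XOR to 0).

101000101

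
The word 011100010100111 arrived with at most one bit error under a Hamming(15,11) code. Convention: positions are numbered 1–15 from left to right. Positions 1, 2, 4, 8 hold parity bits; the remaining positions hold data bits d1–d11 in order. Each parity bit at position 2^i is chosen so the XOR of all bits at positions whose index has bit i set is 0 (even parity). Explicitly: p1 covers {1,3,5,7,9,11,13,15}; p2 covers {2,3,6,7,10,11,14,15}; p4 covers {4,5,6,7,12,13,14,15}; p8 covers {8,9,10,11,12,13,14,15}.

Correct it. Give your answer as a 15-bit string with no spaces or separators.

s1 (pos 1,3,5,7,9,11,13,15): 0⊕1⊕0⊕0⊕0⊕0⊕1⊕1 = 1
s2 (pos 2,3,6,7,10,11,14,15): 1⊕1⊕0⊕0⊕1⊕0⊕1⊕1 = 1
s4 (pos 4,5,6,7,12,13,14,15): 1⊕0⊕0⊕0⊕0⊕1⊕1⊕1 = 0
s8 (pos 8,9,10,11,12,13,14,15): 1⊕0⊕1⊕0⊕0⊕1⊕1⊕1 = 1
Syndrome s8…s1 = 1011 → error at position 11.
Flip position 11: 011100010100111 → 011100010110111

011100010110111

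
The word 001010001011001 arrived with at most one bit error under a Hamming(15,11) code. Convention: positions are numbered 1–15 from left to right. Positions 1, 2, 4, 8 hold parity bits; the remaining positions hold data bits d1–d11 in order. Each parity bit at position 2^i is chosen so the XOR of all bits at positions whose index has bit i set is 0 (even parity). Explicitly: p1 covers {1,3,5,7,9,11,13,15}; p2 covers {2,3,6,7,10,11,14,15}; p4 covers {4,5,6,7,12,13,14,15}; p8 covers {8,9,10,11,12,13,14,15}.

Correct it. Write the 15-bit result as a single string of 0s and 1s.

s1 (pos 1,3,5,7,9,11,13,15): 0⊕1⊕1⊕0⊕1⊕1⊕0⊕1 = 1
s2 (pos 2,3,6,7,10,11,14,15): 0⊕1⊕0⊕0⊕0⊕1⊕0⊕1 = 1
s4 (pos 4,5,6,7,12,13,14,15): 0⊕1⊕0⊕0⊕1⊕0⊕0⊕1 = 1
s8 (pos 8,9,10,11,12,13,14,15): 0⊕1⊕0⊕1⊕1⊕0⊕0⊕1 = 0
Syndrome s8…s1 = 0111 → error at position 7.
Flip position 7: 001010001011001 → 001010101011001

001010101011001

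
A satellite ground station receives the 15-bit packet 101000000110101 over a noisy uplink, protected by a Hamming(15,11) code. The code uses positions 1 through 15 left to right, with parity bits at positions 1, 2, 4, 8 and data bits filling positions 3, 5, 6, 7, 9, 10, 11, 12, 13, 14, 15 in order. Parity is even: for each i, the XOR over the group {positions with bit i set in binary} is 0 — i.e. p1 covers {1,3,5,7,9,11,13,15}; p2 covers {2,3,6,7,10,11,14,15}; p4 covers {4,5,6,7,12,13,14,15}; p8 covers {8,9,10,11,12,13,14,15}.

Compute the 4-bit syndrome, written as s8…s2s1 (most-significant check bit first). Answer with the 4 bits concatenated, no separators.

0001

s1 (pos 1,3,5,7,9,11,13,15): 1⊕1⊕0⊕0⊕0⊕1⊕1⊕1 = 1
s2 (pos 2,3,6,7,10,11,14,15): 0⊕1⊕0⊕0⊕1⊕1⊕0⊕1 = 0
s4 (pos 4,5,6,7,12,13,14,15): 0⊕0⊕0⊕0⊕0⊕1⊕0⊕1 = 0
s8 (pos 8,9,10,11,12,13,14,15): 0⊕0⊕1⊕1⊕0⊕1⊕0⊕1 = 0
Syndrome s8…s1 = 0001 → error at position 1.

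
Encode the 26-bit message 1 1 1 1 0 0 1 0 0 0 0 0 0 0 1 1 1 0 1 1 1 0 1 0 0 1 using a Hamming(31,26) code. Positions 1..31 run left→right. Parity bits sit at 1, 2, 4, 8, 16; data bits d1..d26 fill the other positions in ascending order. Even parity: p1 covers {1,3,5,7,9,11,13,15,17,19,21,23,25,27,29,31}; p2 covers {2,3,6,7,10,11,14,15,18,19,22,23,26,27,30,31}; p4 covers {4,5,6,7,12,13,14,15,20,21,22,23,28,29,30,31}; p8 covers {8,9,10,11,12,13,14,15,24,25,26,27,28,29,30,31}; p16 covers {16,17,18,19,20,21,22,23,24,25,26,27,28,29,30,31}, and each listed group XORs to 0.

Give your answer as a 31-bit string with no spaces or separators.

Place data at non-parity positions: p1 p2 1 p4 1 1 1 p8 0 0 1 0 0 0 0 p16 0 0 0 1 1 1 0 1 1 1 0 1 0 0 1
p1 (pos 1,3,5,7,9,11,13,15,17,19,21,23,25,27,29,31): XOR of data positions = 1⊕1⊕1⊕0⊕1⊕0⊕0⊕0⊕0⊕1⊕0⊕1⊕0⊕0⊕1 = 1
p2 (pos 2,3,6,7,10,11,14,15,18,19,22,23,26,27,30,31): XOR of data positions = 1⊕1⊕1⊕0⊕1⊕0⊕0⊕0⊕0⊕1⊕0⊕1⊕0⊕0⊕1 = 1
p4 (pos 4,5,6,7,12,13,14,15,20,21,22,23,28,29,30,31): XOR of data positions = 1⊕1⊕1⊕0⊕0⊕0⊕0⊕1⊕1⊕1⊕0⊕1⊕0⊕0⊕1 = 0
p8 (pos 8,9,10,11,12,13,14,15,24,25,26,27,28,29,30,31): XOR of data positions = 0⊕0⊕1⊕0⊕0⊕0⊕0⊕1⊕1⊕1⊕0⊕1⊕0⊕0⊕1 = 0
p16 (pos 16,17,18,19,20,21,22,23,24,25,26,27,28,29,30,31): XOR of data positions = 0⊕0⊕0⊕1⊕1⊕1⊕0⊕1⊕1⊕1⊕0⊕1⊕0⊕0⊕1 = 0
Codeword: 1110111000100000000111011101001

1110111000100000000111011101001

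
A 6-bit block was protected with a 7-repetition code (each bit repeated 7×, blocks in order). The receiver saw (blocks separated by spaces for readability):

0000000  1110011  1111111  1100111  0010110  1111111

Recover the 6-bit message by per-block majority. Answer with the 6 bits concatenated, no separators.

Block 1 (0000000): 0 ones → 0
Block 2 (1110011): 5 ones → 1
Block 3 (1111111): 7 ones → 1
Block 4 (1100111): 5 ones → 1
Block 5 (0010110): 3 ones → 0
Block 6 (1111111): 7 ones → 1

011101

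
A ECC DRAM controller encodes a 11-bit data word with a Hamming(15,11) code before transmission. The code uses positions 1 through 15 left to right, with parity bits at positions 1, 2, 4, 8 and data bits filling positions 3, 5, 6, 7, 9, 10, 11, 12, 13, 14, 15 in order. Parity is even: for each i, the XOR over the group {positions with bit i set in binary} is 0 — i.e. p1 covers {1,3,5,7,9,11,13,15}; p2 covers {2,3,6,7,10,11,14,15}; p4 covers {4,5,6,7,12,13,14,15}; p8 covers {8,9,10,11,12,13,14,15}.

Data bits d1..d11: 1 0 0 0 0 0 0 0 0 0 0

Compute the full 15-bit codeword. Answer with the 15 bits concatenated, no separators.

111000000000000

Place data at non-parity positions: p1 p2 1 p4 0 0 0 p8 0 0 0 0 0 0 0
p1 (pos 1,3,5,7,9,11,13,15): XOR of data positions = 1⊕0⊕0⊕0⊕0⊕0⊕0 = 1
p2 (pos 2,3,6,7,10,11,14,15): XOR of data positions = 1⊕0⊕0⊕0⊕0⊕0⊕0 = 1
p4 (pos 4,5,6,7,12,13,14,15): XOR of data positions = 0⊕0⊕0⊕0⊕0⊕0⊕0 = 0
p8 (pos 8,9,10,11,12,13,14,15): XOR of data positions = 0⊕0⊕0⊕0⊕0⊕0⊕0 = 0
Codeword: 111000000000000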